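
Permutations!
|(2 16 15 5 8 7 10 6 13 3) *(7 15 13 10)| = 12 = |(2 16 13 3)(5 8 15)(6 10)|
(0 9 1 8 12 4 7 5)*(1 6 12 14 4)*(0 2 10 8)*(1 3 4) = [9, 0, 10, 4, 7, 2, 12, 5, 14, 6, 8, 11, 3, 13, 1] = (0 9 6 12 3 4 7 5 2 10 8 14 1)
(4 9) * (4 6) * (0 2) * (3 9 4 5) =[2, 1, 0, 9, 4, 3, 5, 7, 8, 6] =(0 2)(3 9 6 5)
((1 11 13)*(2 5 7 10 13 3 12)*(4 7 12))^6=((1 11 3 4 7 10 13)(2 5 12))^6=(1 13 10 7 4 3 11)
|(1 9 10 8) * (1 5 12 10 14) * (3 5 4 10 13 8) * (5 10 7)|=6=|(1 9 14)(3 10)(4 7 5 12 13 8)|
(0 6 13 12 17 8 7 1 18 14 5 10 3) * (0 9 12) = (0 6 13)(1 18 14 5 10 3 9 12 17 8 7) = [6, 18, 2, 9, 4, 10, 13, 1, 7, 12, 3, 11, 17, 0, 5, 15, 16, 8, 14]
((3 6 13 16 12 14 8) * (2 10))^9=((2 10)(3 6 13 16 12 14 8))^9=(2 10)(3 13 12 8 6 16 14)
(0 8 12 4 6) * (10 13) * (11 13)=[8, 1, 2, 3, 6, 5, 0, 7, 12, 9, 11, 13, 4, 10]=(0 8 12 4 6)(10 11 13)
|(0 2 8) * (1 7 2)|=5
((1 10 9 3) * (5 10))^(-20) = (10)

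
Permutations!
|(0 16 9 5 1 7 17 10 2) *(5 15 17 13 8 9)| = 12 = |(0 16 5 1 7 13 8 9 15 17 10 2)|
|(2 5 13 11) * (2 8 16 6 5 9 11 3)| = |(2 9 11 8 16 6 5 13 3)| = 9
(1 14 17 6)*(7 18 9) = [0, 14, 2, 3, 4, 5, 1, 18, 8, 7, 10, 11, 12, 13, 17, 15, 16, 6, 9] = (1 14 17 6)(7 18 9)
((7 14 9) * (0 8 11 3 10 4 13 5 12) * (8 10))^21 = (14)(0 13)(4 12)(5 10)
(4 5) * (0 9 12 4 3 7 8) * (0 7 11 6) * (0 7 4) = (0 9 12)(3 11 6 7 8 4 5) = [9, 1, 2, 11, 5, 3, 7, 8, 4, 12, 10, 6, 0]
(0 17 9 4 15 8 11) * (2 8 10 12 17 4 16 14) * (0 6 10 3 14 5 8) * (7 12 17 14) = [4, 1, 0, 7, 15, 8, 10, 12, 11, 16, 17, 6, 14, 13, 2, 3, 5, 9] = (0 4 15 3 7 12 14 2)(5 8 11 6 10 17 9 16)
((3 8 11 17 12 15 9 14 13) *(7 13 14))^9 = ((3 8 11 17 12 15 9 7 13))^9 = (17)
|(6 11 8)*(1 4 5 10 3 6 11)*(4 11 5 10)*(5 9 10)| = |(1 11 8 9 10 3 6)(4 5)| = 14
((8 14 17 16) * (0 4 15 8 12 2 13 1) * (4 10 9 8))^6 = (0 16 10 12 9 2 8 13 14 1 17) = ((0 10 9 8 14 17 16 12 2 13 1)(4 15))^6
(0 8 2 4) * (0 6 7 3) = [8, 1, 4, 0, 6, 5, 7, 3, 2] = (0 8 2 4 6 7 3)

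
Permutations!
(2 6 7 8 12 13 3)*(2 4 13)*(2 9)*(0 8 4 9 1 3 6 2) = (0 8 12 1 3 9)(4 13 6 7) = [8, 3, 2, 9, 13, 5, 7, 4, 12, 0, 10, 11, 1, 6]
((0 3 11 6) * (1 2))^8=(11)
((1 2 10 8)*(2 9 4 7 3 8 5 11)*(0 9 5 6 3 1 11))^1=(0 9 4 7 1 5)(2 10 6 3 8 11)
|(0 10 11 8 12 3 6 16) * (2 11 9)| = |(0 10 9 2 11 8 12 3 6 16)| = 10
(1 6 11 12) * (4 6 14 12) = (1 14 12)(4 6 11) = [0, 14, 2, 3, 6, 5, 11, 7, 8, 9, 10, 4, 1, 13, 12]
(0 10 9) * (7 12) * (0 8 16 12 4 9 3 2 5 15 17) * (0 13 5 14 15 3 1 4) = [10, 4, 14, 2, 9, 3, 6, 0, 16, 8, 1, 11, 7, 5, 15, 17, 12, 13] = (0 10 1 4 9 8 16 12 7)(2 14 15 17 13 5 3)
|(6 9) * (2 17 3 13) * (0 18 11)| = 12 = |(0 18 11)(2 17 3 13)(6 9)|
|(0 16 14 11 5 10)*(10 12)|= 7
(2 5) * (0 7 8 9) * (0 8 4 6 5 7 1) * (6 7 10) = (0 1)(2 10 6 5)(4 7)(8 9) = [1, 0, 10, 3, 7, 2, 5, 4, 9, 8, 6]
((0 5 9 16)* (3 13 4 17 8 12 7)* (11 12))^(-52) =(3 8)(4 12)(7 17)(11 13)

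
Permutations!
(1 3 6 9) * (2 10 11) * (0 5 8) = (0 5 8)(1 3 6 9)(2 10 11) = [5, 3, 10, 6, 4, 8, 9, 7, 0, 1, 11, 2]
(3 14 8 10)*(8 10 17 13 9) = (3 14 10)(8 17 13 9) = [0, 1, 2, 14, 4, 5, 6, 7, 17, 8, 3, 11, 12, 9, 10, 15, 16, 13]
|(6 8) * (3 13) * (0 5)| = |(0 5)(3 13)(6 8)| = 2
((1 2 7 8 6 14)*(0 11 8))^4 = (0 14)(1 11)(2 8)(6 7)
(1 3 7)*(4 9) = (1 3 7)(4 9) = [0, 3, 2, 7, 9, 5, 6, 1, 8, 4]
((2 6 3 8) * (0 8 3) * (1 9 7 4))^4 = ((0 8 2 6)(1 9 7 4))^4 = (9)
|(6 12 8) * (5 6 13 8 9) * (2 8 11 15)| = 20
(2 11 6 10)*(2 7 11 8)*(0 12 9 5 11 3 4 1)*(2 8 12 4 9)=[4, 0, 12, 9, 1, 11, 10, 3, 8, 5, 7, 6, 2]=(0 4 1)(2 12)(3 9 5 11 6 10 7)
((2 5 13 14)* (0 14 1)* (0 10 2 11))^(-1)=(0 11 14)(1 13 5 2 10)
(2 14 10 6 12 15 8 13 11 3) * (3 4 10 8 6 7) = (2 14 8 13 11 4 10 7 3)(6 12 15) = [0, 1, 14, 2, 10, 5, 12, 3, 13, 9, 7, 4, 15, 11, 8, 6]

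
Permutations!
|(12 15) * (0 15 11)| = |(0 15 12 11)| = 4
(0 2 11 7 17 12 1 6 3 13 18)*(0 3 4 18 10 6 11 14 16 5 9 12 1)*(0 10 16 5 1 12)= (0 2 14 5 9)(1 11 7 17 12 10 6 4 18 3 13 16)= [2, 11, 14, 13, 18, 9, 4, 17, 8, 0, 6, 7, 10, 16, 5, 15, 1, 12, 3]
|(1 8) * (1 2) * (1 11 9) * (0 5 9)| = |(0 5 9 1 8 2 11)| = 7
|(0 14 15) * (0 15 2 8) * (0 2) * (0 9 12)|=4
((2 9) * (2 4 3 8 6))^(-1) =(2 6 8 3 4 9)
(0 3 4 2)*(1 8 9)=(0 3 4 2)(1 8 9)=[3, 8, 0, 4, 2, 5, 6, 7, 9, 1]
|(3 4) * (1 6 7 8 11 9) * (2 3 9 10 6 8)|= 10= |(1 8 11 10 6 7 2 3 4 9)|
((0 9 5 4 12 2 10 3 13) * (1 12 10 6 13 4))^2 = ((0 9 5 1 12 2 6 13)(3 4 10))^2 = (0 5 12 6)(1 2 13 9)(3 10 4)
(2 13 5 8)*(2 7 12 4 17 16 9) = [0, 1, 13, 3, 17, 8, 6, 12, 7, 2, 10, 11, 4, 5, 14, 15, 9, 16] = (2 13 5 8 7 12 4 17 16 9)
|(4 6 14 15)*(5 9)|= |(4 6 14 15)(5 9)|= 4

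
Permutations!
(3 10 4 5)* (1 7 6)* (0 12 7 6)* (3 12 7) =(0 7)(1 6)(3 10 4 5 12) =[7, 6, 2, 10, 5, 12, 1, 0, 8, 9, 4, 11, 3]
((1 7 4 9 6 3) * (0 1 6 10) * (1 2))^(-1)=(0 10 9 4 7 1 2)(3 6)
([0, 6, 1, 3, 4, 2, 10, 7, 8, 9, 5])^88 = [0, 5, 10, 3, 4, 6, 2, 7, 8, 9, 1]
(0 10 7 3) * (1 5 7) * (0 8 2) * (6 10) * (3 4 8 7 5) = (0 6 10 1 3 7 4 8 2) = [6, 3, 0, 7, 8, 5, 10, 4, 2, 9, 1]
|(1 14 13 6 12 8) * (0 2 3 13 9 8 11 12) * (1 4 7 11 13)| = 13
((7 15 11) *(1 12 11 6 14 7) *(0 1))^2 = (0 12)(1 11)(6 7)(14 15)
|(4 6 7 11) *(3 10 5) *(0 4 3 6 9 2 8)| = 30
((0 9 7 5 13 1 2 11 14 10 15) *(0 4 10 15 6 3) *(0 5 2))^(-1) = (0 1 13 5 3 6 10 4 15 14 11 2 7 9)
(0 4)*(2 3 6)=(0 4)(2 3 6)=[4, 1, 3, 6, 0, 5, 2]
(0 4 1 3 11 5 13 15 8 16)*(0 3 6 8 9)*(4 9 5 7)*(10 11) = [9, 6, 2, 10, 1, 13, 8, 4, 16, 0, 11, 7, 12, 15, 14, 5, 3] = (0 9)(1 6 8 16 3 10 11 7 4)(5 13 15)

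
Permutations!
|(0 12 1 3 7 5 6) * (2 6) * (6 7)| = |(0 12 1 3 6)(2 7 5)| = 15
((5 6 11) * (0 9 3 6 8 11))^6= ((0 9 3 6)(5 8 11))^6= (11)(0 3)(6 9)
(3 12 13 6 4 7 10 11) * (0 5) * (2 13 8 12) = [5, 1, 13, 2, 7, 0, 4, 10, 12, 9, 11, 3, 8, 6] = (0 5)(2 13 6 4 7 10 11 3)(8 12)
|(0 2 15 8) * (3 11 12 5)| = 4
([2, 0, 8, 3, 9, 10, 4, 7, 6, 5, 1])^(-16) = [8, 2, 6, 3, 5, 1, 9, 7, 4, 10, 0]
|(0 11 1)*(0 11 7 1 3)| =|(0 7 1 11 3)| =5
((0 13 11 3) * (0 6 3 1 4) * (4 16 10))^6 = (0 4 10 16 1 11 13)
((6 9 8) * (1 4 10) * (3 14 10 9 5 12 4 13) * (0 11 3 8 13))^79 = (0 11 3 14 10 1)(4 13 6 12 9 8 5)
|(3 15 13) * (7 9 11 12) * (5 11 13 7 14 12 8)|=|(3 15 7 9 13)(5 11 8)(12 14)|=30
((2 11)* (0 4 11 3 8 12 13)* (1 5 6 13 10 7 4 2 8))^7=(13)(4 11 8 12 10 7)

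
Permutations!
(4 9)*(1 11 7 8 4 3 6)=(1 11 7 8 4 9 3 6)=[0, 11, 2, 6, 9, 5, 1, 8, 4, 3, 10, 7]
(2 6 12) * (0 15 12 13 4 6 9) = [15, 1, 9, 3, 6, 5, 13, 7, 8, 0, 10, 11, 2, 4, 14, 12] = (0 15 12 2 9)(4 6 13)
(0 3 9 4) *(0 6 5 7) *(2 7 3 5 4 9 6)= [5, 1, 7, 6, 2, 3, 4, 0, 8, 9]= (9)(0 5 3 6 4 2 7)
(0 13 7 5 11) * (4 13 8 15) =(0 8 15 4 13 7 5 11) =[8, 1, 2, 3, 13, 11, 6, 5, 15, 9, 10, 0, 12, 7, 14, 4]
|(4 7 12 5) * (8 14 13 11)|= 4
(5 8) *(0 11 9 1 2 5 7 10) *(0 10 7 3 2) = (0 11 9 1)(2 5 8 3) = [11, 0, 5, 2, 4, 8, 6, 7, 3, 1, 10, 9]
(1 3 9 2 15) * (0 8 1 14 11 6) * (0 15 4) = (0 8 1 3 9 2 4)(6 15 14 11) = [8, 3, 4, 9, 0, 5, 15, 7, 1, 2, 10, 6, 12, 13, 11, 14]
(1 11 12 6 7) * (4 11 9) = (1 9 4 11 12 6 7) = [0, 9, 2, 3, 11, 5, 7, 1, 8, 4, 10, 12, 6]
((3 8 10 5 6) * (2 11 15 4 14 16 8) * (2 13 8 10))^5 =((2 11 15 4 14 16 10 5 6 3 13 8))^5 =(2 16 13 4 6 11 10 8 14 3 15 5)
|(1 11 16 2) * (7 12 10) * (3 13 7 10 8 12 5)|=|(1 11 16 2)(3 13 7 5)(8 12)|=4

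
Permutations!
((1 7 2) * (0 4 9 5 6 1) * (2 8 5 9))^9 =(9)(1 6 5 8 7)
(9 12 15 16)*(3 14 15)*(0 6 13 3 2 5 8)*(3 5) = (0 6 13 5 8)(2 3 14 15 16 9 12) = [6, 1, 3, 14, 4, 8, 13, 7, 0, 12, 10, 11, 2, 5, 15, 16, 9]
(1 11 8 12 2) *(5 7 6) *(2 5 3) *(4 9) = (1 11 8 12 5 7 6 3 2)(4 9) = [0, 11, 1, 2, 9, 7, 3, 6, 12, 4, 10, 8, 5]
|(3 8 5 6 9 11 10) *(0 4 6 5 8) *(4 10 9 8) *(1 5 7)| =|(0 10 3)(1 5 7)(4 6 8)(9 11)| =6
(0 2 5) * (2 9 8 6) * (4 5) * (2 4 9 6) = [6, 1, 9, 3, 5, 0, 4, 7, 2, 8] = (0 6 4 5)(2 9 8)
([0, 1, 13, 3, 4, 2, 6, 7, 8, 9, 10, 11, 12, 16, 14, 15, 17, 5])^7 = (2 16 5 13 17)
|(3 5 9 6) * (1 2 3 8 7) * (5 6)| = |(1 2 3 6 8 7)(5 9)| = 6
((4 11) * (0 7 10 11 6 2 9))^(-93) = ((0 7 10 11 4 6 2 9))^(-93) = (0 11 2 7 4 9 10 6)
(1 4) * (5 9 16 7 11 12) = (1 4)(5 9 16 7 11 12) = [0, 4, 2, 3, 1, 9, 6, 11, 8, 16, 10, 12, 5, 13, 14, 15, 7]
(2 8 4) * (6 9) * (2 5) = (2 8 4 5)(6 9) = [0, 1, 8, 3, 5, 2, 9, 7, 4, 6]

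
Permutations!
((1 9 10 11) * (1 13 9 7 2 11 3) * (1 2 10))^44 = ((1 7 10 3 2 11 13 9))^44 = (1 2)(3 9)(7 11)(10 13)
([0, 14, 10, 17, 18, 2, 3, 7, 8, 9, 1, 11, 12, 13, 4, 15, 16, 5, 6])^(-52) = (1 2 17 6 4)(3 18 14 10 5)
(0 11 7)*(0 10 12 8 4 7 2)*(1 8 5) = (0 11 2)(1 8 4 7 10 12 5) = [11, 8, 0, 3, 7, 1, 6, 10, 4, 9, 12, 2, 5]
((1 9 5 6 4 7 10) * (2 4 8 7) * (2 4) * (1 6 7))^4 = ((1 9 5 7 10 6 8))^4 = (1 10 9 6 5 8 7)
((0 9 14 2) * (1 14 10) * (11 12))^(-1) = ((0 9 10 1 14 2)(11 12))^(-1) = (0 2 14 1 10 9)(11 12)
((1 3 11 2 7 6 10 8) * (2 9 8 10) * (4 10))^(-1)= (1 8 9 11 3)(2 6 7)(4 10)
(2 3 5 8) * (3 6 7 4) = (2 6 7 4 3 5 8) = [0, 1, 6, 5, 3, 8, 7, 4, 2]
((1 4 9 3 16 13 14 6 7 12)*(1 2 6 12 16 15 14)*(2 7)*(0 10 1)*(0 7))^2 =(0 1 9 15 12 10 4 3 14)(7 13 16)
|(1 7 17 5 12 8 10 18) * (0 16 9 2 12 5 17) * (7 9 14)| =28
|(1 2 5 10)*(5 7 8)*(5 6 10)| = 6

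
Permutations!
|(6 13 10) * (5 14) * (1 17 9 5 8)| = |(1 17 9 5 14 8)(6 13 10)| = 6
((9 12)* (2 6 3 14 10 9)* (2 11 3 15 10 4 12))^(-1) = ((2 6 15 10 9)(3 14 4 12 11))^(-1) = (2 9 10 15 6)(3 11 12 4 14)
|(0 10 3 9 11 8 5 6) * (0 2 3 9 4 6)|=12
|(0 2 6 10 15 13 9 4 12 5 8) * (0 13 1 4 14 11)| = 14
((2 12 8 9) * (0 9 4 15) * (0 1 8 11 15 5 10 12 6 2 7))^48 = (15)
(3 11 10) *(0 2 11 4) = (0 2 11 10 3 4) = [2, 1, 11, 4, 0, 5, 6, 7, 8, 9, 3, 10]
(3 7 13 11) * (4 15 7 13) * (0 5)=(0 5)(3 13 11)(4 15 7)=[5, 1, 2, 13, 15, 0, 6, 4, 8, 9, 10, 3, 12, 11, 14, 7]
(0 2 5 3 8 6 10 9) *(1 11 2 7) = [7, 11, 5, 8, 4, 3, 10, 1, 6, 0, 9, 2] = (0 7 1 11 2 5 3 8 6 10 9)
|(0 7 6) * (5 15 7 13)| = 6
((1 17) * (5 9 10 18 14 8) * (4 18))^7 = (18)(1 17) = ((1 17)(4 18 14 8 5 9 10))^7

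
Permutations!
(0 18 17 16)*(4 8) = [18, 1, 2, 3, 8, 5, 6, 7, 4, 9, 10, 11, 12, 13, 14, 15, 0, 16, 17] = (0 18 17 16)(4 8)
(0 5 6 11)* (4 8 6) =[5, 1, 2, 3, 8, 4, 11, 7, 6, 9, 10, 0] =(0 5 4 8 6 11)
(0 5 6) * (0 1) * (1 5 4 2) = [4, 0, 1, 3, 2, 6, 5] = (0 4 2 1)(5 6)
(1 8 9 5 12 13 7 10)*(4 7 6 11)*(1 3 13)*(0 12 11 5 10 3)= (0 12 1 8 9 10)(3 13 6 5 11 4 7)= [12, 8, 2, 13, 7, 11, 5, 3, 9, 10, 0, 4, 1, 6]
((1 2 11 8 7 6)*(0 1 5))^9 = (0 1 2 11 8 7 6 5) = ((0 1 2 11 8 7 6 5))^9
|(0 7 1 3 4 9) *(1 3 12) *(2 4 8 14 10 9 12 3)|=11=|(0 7 2 4 12 1 3 8 14 10 9)|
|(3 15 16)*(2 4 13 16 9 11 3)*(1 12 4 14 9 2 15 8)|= 12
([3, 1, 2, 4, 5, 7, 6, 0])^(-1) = (0 7 5 4 3)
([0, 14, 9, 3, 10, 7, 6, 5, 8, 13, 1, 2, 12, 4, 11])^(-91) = [0, 13, 1, 3, 2, 7, 6, 5, 8, 14, 9, 10, 12, 11, 4]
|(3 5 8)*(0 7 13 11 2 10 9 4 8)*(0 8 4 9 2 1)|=30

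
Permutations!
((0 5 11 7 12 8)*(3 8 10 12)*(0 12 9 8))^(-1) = (0 3 7 11 5)(8 9 10 12)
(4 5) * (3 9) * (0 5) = (0 5 4)(3 9) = [5, 1, 2, 9, 0, 4, 6, 7, 8, 3]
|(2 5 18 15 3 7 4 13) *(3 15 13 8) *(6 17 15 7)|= |(2 5 18 13)(3 6 17 15 7 4 8)|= 28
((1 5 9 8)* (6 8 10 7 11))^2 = ((1 5 9 10 7 11 6 8))^2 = (1 9 7 6)(5 10 11 8)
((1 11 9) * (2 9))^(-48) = (11)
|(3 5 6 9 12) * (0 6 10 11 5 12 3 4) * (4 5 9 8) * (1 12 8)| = |(0 6 1 12 5 10 11 9 3 8 4)| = 11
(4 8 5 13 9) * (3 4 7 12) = (3 4 8 5 13 9 7 12) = [0, 1, 2, 4, 8, 13, 6, 12, 5, 7, 10, 11, 3, 9]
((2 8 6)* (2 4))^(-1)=((2 8 6 4))^(-1)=(2 4 6 8)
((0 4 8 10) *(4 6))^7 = ((0 6 4 8 10))^7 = (0 4 10 6 8)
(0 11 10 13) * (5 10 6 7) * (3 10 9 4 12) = [11, 1, 2, 10, 12, 9, 7, 5, 8, 4, 13, 6, 3, 0] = (0 11 6 7 5 9 4 12 3 10 13)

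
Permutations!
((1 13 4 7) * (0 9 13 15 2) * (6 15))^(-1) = (0 2 15 6 1 7 4 13 9)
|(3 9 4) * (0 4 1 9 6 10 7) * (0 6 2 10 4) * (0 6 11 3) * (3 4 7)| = |(0 6 7 11 4)(1 9)(2 10 3)| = 30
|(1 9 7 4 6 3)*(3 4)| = |(1 9 7 3)(4 6)| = 4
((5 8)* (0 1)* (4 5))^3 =((0 1)(4 5 8))^3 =(8)(0 1)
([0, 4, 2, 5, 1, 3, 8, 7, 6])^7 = [0, 4, 2, 5, 1, 3, 8, 7, 6]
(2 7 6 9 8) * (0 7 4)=[7, 1, 4, 3, 0, 5, 9, 6, 2, 8]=(0 7 6 9 8 2 4)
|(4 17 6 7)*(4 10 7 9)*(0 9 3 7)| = 8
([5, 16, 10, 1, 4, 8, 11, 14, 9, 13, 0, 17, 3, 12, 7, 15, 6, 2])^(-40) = (0 8 13 3 16 11 2)(1 6 17 10 5 9 12)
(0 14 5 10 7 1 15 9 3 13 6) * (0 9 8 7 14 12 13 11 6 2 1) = (0 12 13 2 1 15 8 7)(3 11 6 9)(5 10 14) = [12, 15, 1, 11, 4, 10, 9, 0, 7, 3, 14, 6, 13, 2, 5, 8]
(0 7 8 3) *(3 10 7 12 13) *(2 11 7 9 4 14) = (0 12 13 3)(2 11 7 8 10 9 4 14) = [12, 1, 11, 0, 14, 5, 6, 8, 10, 4, 9, 7, 13, 3, 2]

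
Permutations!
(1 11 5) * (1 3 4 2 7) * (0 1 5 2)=(0 1 11 2 7 5 3 4)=[1, 11, 7, 4, 0, 3, 6, 5, 8, 9, 10, 2]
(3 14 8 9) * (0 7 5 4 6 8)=(0 7 5 4 6 8 9 3 14)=[7, 1, 2, 14, 6, 4, 8, 5, 9, 3, 10, 11, 12, 13, 0]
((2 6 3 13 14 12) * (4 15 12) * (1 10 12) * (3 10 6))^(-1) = ((1 6 10 12 2 3 13 14 4 15))^(-1) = (1 15 4 14 13 3 2 12 10 6)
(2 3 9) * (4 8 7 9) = [0, 1, 3, 4, 8, 5, 6, 9, 7, 2] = (2 3 4 8 7 9)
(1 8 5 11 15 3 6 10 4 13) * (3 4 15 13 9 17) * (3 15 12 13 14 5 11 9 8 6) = (1 6 10 12 13)(4 8 11 14 5 9 17 15) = [0, 6, 2, 3, 8, 9, 10, 7, 11, 17, 12, 14, 13, 1, 5, 4, 16, 15]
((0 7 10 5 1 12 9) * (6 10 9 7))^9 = (0 6 10 5 1 12 7 9)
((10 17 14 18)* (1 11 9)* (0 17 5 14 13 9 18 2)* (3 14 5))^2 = (0 13 1 18 3 2 17 9 11 10 14)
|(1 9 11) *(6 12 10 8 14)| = |(1 9 11)(6 12 10 8 14)| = 15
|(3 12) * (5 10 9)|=|(3 12)(5 10 9)|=6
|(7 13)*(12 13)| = 3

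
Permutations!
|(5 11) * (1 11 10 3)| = |(1 11 5 10 3)| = 5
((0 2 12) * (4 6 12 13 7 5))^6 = (0 6 5 13)(2 12 4 7)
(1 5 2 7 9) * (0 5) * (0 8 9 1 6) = (0 5 2 7 1 8 9 6) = [5, 8, 7, 3, 4, 2, 0, 1, 9, 6]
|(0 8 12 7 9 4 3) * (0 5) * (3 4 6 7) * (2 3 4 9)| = 10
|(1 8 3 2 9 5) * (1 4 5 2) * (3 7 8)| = 2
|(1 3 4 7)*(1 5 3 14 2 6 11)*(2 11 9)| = |(1 14 11)(2 6 9)(3 4 7 5)| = 12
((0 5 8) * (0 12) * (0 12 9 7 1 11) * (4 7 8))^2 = (12)(0 4 1)(5 7 11)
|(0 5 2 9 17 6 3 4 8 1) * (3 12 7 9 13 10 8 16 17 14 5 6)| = |(0 6 12 7 9 14 5 2 13 10 8 1)(3 4 16 17)| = 12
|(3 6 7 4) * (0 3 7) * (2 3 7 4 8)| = |(0 7 8 2 3 6)| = 6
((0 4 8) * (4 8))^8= (8)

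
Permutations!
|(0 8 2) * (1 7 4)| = 3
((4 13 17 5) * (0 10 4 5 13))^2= ((0 10 4)(13 17))^2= (17)(0 4 10)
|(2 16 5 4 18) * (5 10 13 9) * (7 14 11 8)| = |(2 16 10 13 9 5 4 18)(7 14 11 8)| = 8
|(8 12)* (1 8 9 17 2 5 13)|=|(1 8 12 9 17 2 5 13)|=8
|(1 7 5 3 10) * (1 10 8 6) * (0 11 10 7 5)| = |(0 11 10 7)(1 5 3 8 6)| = 20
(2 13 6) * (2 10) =(2 13 6 10) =[0, 1, 13, 3, 4, 5, 10, 7, 8, 9, 2, 11, 12, 6]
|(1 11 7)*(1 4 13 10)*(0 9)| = |(0 9)(1 11 7 4 13 10)| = 6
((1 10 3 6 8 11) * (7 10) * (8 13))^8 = ((1 7 10 3 6 13 8 11))^8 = (13)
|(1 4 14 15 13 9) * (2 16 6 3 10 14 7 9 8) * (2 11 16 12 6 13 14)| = |(1 4 7 9)(2 12 6 3 10)(8 11 16 13)(14 15)| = 20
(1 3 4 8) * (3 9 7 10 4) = (1 9 7 10 4 8) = [0, 9, 2, 3, 8, 5, 6, 10, 1, 7, 4]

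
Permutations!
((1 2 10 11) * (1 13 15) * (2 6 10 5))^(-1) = (1 15 13 11 10 6)(2 5)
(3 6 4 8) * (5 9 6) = (3 5 9 6 4 8) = [0, 1, 2, 5, 8, 9, 4, 7, 3, 6]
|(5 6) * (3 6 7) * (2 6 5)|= |(2 6)(3 5 7)|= 6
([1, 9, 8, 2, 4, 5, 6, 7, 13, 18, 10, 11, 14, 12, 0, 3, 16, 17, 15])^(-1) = (0 14 12 13 8 2 3 15 18 9 1)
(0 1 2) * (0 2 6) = (0 1 6) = [1, 6, 2, 3, 4, 5, 0]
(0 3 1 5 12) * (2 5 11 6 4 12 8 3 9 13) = (0 9 13 2 5 8 3 1 11 6 4 12) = [9, 11, 5, 1, 12, 8, 4, 7, 3, 13, 10, 6, 0, 2]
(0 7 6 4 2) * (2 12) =(0 7 6 4 12 2) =[7, 1, 0, 3, 12, 5, 4, 6, 8, 9, 10, 11, 2]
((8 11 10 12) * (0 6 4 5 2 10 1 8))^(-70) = (12)(1 11 8) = ((0 6 4 5 2 10 12)(1 8 11))^(-70)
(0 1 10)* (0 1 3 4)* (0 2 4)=(0 3)(1 10)(2 4)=[3, 10, 4, 0, 2, 5, 6, 7, 8, 9, 1]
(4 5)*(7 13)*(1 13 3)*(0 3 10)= (0 3 1 13 7 10)(4 5)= [3, 13, 2, 1, 5, 4, 6, 10, 8, 9, 0, 11, 12, 7]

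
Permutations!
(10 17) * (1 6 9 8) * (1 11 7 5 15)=(1 6 9 8 11 7 5 15)(10 17)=[0, 6, 2, 3, 4, 15, 9, 5, 11, 8, 17, 7, 12, 13, 14, 1, 16, 10]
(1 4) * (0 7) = (0 7)(1 4) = [7, 4, 2, 3, 1, 5, 6, 0]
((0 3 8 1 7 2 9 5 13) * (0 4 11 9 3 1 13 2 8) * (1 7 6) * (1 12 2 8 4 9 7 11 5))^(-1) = (0 3 2 12 6 1 9 13 8 5 4 7 11)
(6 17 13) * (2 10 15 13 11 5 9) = (2 10 15 13 6 17 11 5 9) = [0, 1, 10, 3, 4, 9, 17, 7, 8, 2, 15, 5, 12, 6, 14, 13, 16, 11]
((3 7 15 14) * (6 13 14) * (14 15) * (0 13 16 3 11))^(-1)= ((0 13 15 6 16 3 7 14 11))^(-1)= (0 11 14 7 3 16 6 15 13)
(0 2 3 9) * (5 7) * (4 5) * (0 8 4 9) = [2, 1, 3, 0, 5, 7, 6, 9, 4, 8] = (0 2 3)(4 5 7 9 8)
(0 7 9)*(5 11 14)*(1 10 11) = [7, 10, 2, 3, 4, 1, 6, 9, 8, 0, 11, 14, 12, 13, 5] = (0 7 9)(1 10 11 14 5)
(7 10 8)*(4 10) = (4 10 8 7) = [0, 1, 2, 3, 10, 5, 6, 4, 7, 9, 8]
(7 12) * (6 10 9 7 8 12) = (6 10 9 7)(8 12) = [0, 1, 2, 3, 4, 5, 10, 6, 12, 7, 9, 11, 8]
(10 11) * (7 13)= (7 13)(10 11)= [0, 1, 2, 3, 4, 5, 6, 13, 8, 9, 11, 10, 12, 7]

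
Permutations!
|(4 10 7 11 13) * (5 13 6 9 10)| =15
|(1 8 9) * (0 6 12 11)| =12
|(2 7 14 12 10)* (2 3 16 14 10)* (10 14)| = 12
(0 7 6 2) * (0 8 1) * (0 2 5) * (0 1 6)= [7, 2, 8, 3, 4, 1, 5, 0, 6]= (0 7)(1 2 8 6 5)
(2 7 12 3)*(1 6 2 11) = (1 6 2 7 12 3 11) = [0, 6, 7, 11, 4, 5, 2, 12, 8, 9, 10, 1, 3]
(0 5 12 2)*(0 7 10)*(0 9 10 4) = (0 5 12 2 7 4)(9 10) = [5, 1, 7, 3, 0, 12, 6, 4, 8, 10, 9, 11, 2]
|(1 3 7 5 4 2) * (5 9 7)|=|(1 3 5 4 2)(7 9)|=10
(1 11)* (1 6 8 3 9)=[0, 11, 2, 9, 4, 5, 8, 7, 3, 1, 10, 6]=(1 11 6 8 3 9)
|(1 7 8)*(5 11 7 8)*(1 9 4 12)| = |(1 8 9 4 12)(5 11 7)| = 15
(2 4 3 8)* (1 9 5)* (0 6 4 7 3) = (0 6 4)(1 9 5)(2 7 3 8) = [6, 9, 7, 8, 0, 1, 4, 3, 2, 5]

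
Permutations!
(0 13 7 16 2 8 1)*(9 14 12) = (0 13 7 16 2 8 1)(9 14 12) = [13, 0, 8, 3, 4, 5, 6, 16, 1, 14, 10, 11, 9, 7, 12, 15, 2]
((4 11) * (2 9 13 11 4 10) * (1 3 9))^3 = (1 13 2 9 10 3 11)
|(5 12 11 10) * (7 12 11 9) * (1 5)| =12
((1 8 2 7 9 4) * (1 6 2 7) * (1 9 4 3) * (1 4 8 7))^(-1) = ((1 7 8)(2 9 3 4 6))^(-1) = (1 8 7)(2 6 4 3 9)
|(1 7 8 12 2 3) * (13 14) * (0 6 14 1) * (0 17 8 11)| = 35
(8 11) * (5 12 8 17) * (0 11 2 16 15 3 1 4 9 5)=(0 11 17)(1 4 9 5 12 8 2 16 15 3)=[11, 4, 16, 1, 9, 12, 6, 7, 2, 5, 10, 17, 8, 13, 14, 3, 15, 0]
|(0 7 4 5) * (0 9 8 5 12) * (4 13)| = |(0 7 13 4 12)(5 9 8)| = 15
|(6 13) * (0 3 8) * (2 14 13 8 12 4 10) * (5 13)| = |(0 3 12 4 10 2 14 5 13 6 8)| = 11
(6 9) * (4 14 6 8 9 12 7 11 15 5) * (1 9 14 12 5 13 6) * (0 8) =(0 8 14 1 9)(4 12 7 11 15 13 6 5) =[8, 9, 2, 3, 12, 4, 5, 11, 14, 0, 10, 15, 7, 6, 1, 13]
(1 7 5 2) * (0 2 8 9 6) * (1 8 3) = (0 2 8 9 6)(1 7 5 3) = [2, 7, 8, 1, 4, 3, 0, 5, 9, 6]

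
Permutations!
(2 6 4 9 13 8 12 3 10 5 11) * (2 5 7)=(2 6 4 9 13 8 12 3 10 7)(5 11)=[0, 1, 6, 10, 9, 11, 4, 2, 12, 13, 7, 5, 3, 8]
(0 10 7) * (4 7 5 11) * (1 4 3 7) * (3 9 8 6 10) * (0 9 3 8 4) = (0 8 6 10 5 11 3 7 9 4 1) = [8, 0, 2, 7, 1, 11, 10, 9, 6, 4, 5, 3]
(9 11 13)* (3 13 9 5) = (3 13 5)(9 11) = [0, 1, 2, 13, 4, 3, 6, 7, 8, 11, 10, 9, 12, 5]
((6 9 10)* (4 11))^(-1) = ((4 11)(6 9 10))^(-1) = (4 11)(6 10 9)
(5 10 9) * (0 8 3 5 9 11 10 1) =(0 8 3 5 1)(10 11) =[8, 0, 2, 5, 4, 1, 6, 7, 3, 9, 11, 10]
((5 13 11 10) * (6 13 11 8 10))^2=((5 11 6 13 8 10))^2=(5 6 8)(10 11 13)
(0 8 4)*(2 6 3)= [8, 1, 6, 2, 0, 5, 3, 7, 4]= (0 8 4)(2 6 3)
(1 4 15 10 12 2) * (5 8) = [0, 4, 1, 3, 15, 8, 6, 7, 5, 9, 12, 11, 2, 13, 14, 10] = (1 4 15 10 12 2)(5 8)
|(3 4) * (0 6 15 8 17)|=|(0 6 15 8 17)(3 4)|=10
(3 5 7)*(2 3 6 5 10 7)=(2 3 10 7 6 5)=[0, 1, 3, 10, 4, 2, 5, 6, 8, 9, 7]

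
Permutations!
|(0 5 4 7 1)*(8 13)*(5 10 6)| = |(0 10 6 5 4 7 1)(8 13)| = 14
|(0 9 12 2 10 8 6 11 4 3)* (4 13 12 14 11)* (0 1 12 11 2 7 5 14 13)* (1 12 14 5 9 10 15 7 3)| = |(0 10 8 6 4 1 14 2 15 7 9 13 11)(3 12)| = 26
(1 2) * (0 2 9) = (0 2 1 9) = [2, 9, 1, 3, 4, 5, 6, 7, 8, 0]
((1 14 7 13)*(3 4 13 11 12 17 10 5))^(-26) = (1 5 11 13 10 7 4 17 14 3 12)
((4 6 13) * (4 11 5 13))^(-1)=((4 6)(5 13 11))^(-1)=(4 6)(5 11 13)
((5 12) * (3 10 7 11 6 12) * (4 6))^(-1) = ((3 10 7 11 4 6 12 5))^(-1) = (3 5 12 6 4 11 7 10)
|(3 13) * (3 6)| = 3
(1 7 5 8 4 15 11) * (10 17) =(1 7 5 8 4 15 11)(10 17) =[0, 7, 2, 3, 15, 8, 6, 5, 4, 9, 17, 1, 12, 13, 14, 11, 16, 10]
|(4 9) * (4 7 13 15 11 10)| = |(4 9 7 13 15 11 10)| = 7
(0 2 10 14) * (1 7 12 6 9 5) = (0 2 10 14)(1 7 12 6 9 5) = [2, 7, 10, 3, 4, 1, 9, 12, 8, 5, 14, 11, 6, 13, 0]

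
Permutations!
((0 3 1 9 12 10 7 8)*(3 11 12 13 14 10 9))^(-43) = ((0 11 12 9 13 14 10 7 8)(1 3))^(-43) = (0 12 13 10 8 11 9 14 7)(1 3)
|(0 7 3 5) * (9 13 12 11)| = |(0 7 3 5)(9 13 12 11)| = 4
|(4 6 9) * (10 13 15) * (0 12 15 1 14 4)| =|(0 12 15 10 13 1 14 4 6 9)| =10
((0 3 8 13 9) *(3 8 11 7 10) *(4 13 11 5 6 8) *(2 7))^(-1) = (0 9 13 4)(2 11 8 6 5 3 10 7)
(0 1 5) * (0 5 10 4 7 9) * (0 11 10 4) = (0 1 4 7 9 11 10) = [1, 4, 2, 3, 7, 5, 6, 9, 8, 11, 0, 10]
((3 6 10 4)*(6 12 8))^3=((3 12 8 6 10 4))^3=(3 6)(4 8)(10 12)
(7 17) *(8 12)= (7 17)(8 12)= [0, 1, 2, 3, 4, 5, 6, 17, 12, 9, 10, 11, 8, 13, 14, 15, 16, 7]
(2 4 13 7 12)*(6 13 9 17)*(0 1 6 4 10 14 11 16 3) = (0 1 6 13 7 12 2 10 14 11 16 3)(4 9 17) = [1, 6, 10, 0, 9, 5, 13, 12, 8, 17, 14, 16, 2, 7, 11, 15, 3, 4]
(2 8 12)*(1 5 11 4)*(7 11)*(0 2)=[2, 5, 8, 3, 1, 7, 6, 11, 12, 9, 10, 4, 0]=(0 2 8 12)(1 5 7 11 4)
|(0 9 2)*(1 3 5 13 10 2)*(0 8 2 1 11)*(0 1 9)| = 14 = |(1 3 5 13 10 9 11)(2 8)|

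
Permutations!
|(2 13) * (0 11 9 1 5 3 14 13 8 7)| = |(0 11 9 1 5 3 14 13 2 8 7)| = 11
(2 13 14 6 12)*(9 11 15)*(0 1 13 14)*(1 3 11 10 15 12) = (0 3 11 12 2 14 6 1 13)(9 10 15) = [3, 13, 14, 11, 4, 5, 1, 7, 8, 10, 15, 12, 2, 0, 6, 9]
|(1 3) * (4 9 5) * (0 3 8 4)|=7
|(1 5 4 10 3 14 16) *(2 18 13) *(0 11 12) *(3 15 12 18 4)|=45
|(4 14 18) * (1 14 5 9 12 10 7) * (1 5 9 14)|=|(4 9 12 10 7 5 14 18)|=8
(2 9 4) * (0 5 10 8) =[5, 1, 9, 3, 2, 10, 6, 7, 0, 4, 8] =(0 5 10 8)(2 9 4)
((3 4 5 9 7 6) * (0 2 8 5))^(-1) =((0 2 8 5 9 7 6 3 4))^(-1) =(0 4 3 6 7 9 5 8 2)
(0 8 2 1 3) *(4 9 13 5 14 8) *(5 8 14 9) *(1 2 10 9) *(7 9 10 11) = (14)(0 4 5 1 3)(7 9 13 8 11) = [4, 3, 2, 0, 5, 1, 6, 9, 11, 13, 10, 7, 12, 8, 14]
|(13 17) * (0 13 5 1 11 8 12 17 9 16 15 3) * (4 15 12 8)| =|(0 13 9 16 12 17 5 1 11 4 15 3)| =12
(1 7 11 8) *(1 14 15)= (1 7 11 8 14 15)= [0, 7, 2, 3, 4, 5, 6, 11, 14, 9, 10, 8, 12, 13, 15, 1]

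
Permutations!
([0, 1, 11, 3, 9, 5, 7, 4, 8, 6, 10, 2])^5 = (2 11)(4 9 6 7)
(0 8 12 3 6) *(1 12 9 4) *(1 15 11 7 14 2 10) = (0 8 9 4 15 11 7 14 2 10 1 12 3 6) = [8, 12, 10, 6, 15, 5, 0, 14, 9, 4, 1, 7, 3, 13, 2, 11]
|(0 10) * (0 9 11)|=4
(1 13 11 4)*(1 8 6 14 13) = (4 8 6 14 13 11) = [0, 1, 2, 3, 8, 5, 14, 7, 6, 9, 10, 4, 12, 11, 13]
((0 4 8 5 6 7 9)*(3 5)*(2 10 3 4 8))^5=(0 3)(2 7)(4 6)(5 8)(9 10)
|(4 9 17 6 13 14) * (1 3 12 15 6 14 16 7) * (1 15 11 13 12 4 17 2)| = |(1 3 4 9 2)(6 12 11 13 16 7 15)(14 17)| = 70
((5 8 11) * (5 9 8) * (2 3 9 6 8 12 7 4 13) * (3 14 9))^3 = (2 12 13 9 4 14 7)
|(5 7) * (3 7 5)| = 2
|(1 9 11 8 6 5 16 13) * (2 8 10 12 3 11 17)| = 36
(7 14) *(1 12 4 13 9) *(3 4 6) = [0, 12, 2, 4, 13, 5, 3, 14, 8, 1, 10, 11, 6, 9, 7] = (1 12 6 3 4 13 9)(7 14)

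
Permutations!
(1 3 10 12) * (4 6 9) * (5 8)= [0, 3, 2, 10, 6, 8, 9, 7, 5, 4, 12, 11, 1]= (1 3 10 12)(4 6 9)(5 8)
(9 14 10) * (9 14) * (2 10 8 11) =(2 10 14 8 11) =[0, 1, 10, 3, 4, 5, 6, 7, 11, 9, 14, 2, 12, 13, 8]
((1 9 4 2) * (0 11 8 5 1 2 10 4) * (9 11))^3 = (0 9)(1 5 8 11)(4 10)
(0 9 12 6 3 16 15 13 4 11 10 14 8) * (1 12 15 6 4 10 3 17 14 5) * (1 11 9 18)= (0 18 1 12 4 9 15 13 10 5 11 3 16 6 17 14 8)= [18, 12, 2, 16, 9, 11, 17, 7, 0, 15, 5, 3, 4, 10, 8, 13, 6, 14, 1]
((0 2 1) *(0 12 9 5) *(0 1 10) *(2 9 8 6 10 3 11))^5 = ((0 9 5 1 12 8 6 10)(2 3 11))^5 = (0 8 5 10 12 9 6 1)(2 11 3)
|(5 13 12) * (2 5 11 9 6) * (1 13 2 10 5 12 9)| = 9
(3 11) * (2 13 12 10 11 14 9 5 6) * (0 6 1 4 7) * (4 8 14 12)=(0 6 2 13 4 7)(1 8 14 9 5)(3 12 10 11)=[6, 8, 13, 12, 7, 1, 2, 0, 14, 5, 11, 3, 10, 4, 9]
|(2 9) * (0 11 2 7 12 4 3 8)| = 9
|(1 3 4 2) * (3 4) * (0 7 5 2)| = 6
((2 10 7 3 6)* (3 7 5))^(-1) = (2 6 3 5 10)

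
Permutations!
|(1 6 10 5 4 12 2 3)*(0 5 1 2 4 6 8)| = |(0 5 6 10 1 8)(2 3)(4 12)| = 6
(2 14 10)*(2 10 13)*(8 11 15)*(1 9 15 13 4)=(1 9 15 8 11 13 2 14 4)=[0, 9, 14, 3, 1, 5, 6, 7, 11, 15, 10, 13, 12, 2, 4, 8]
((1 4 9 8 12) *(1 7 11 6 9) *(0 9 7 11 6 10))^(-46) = ((0 9 8 12 11 10)(1 4)(6 7))^(-46) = (0 8 11)(9 12 10)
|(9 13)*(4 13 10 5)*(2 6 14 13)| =|(2 6 14 13 9 10 5 4)| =8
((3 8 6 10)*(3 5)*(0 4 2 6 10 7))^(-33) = ((0 4 2 6 7)(3 8 10 5))^(-33) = (0 2 7 4 6)(3 5 10 8)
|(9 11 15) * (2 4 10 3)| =12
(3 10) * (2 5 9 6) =[0, 1, 5, 10, 4, 9, 2, 7, 8, 6, 3] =(2 5 9 6)(3 10)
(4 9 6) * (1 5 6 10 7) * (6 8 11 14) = (1 5 8 11 14 6 4 9 10 7) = [0, 5, 2, 3, 9, 8, 4, 1, 11, 10, 7, 14, 12, 13, 6]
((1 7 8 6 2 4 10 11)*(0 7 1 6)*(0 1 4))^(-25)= (0 8 4 11 2 7 1 10 6)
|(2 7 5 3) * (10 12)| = 4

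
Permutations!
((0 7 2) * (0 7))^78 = (7)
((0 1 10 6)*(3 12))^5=((0 1 10 6)(3 12))^5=(0 1 10 6)(3 12)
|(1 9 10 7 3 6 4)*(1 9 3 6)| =10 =|(1 3)(4 9 10 7 6)|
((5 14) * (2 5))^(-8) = ((2 5 14))^(-8) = (2 5 14)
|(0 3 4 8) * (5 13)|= |(0 3 4 8)(5 13)|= 4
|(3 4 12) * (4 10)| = |(3 10 4 12)| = 4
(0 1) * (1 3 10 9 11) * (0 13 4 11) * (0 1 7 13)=(0 3 10 9 1)(4 11 7 13)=[3, 0, 2, 10, 11, 5, 6, 13, 8, 1, 9, 7, 12, 4]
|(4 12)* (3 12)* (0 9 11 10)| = |(0 9 11 10)(3 12 4)| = 12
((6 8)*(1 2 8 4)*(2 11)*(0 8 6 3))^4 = (0 8 3)(1 4 6 2 11)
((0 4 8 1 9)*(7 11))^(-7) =((0 4 8 1 9)(7 11))^(-7) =(0 1 4 9 8)(7 11)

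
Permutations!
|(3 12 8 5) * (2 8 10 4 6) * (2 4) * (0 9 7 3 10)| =|(0 9 7 3 12)(2 8 5 10)(4 6)| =20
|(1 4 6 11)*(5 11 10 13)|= 7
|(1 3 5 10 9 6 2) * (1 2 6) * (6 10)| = 6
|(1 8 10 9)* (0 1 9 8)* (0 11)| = 6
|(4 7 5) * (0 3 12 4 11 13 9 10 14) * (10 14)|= |(0 3 12 4 7 5 11 13 9 14)|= 10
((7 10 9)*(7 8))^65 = ((7 10 9 8))^65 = (7 10 9 8)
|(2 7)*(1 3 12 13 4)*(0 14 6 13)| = 8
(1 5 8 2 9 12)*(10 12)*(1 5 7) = (1 7)(2 9 10 12 5 8) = [0, 7, 9, 3, 4, 8, 6, 1, 2, 10, 12, 11, 5]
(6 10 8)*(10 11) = (6 11 10 8) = [0, 1, 2, 3, 4, 5, 11, 7, 6, 9, 8, 10]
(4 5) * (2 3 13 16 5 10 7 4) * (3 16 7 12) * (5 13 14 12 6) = (2 16 13 7 4 10 6 5)(3 14 12) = [0, 1, 16, 14, 10, 2, 5, 4, 8, 9, 6, 11, 3, 7, 12, 15, 13]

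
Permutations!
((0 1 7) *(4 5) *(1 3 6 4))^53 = (0 5 3 1 6 7 4)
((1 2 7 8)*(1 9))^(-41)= ((1 2 7 8 9))^(-41)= (1 9 8 7 2)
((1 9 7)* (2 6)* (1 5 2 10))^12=((1 9 7 5 2 6 10))^12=(1 6 5 9 10 2 7)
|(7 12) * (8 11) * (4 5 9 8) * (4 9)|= 6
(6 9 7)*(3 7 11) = (3 7 6 9 11) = [0, 1, 2, 7, 4, 5, 9, 6, 8, 11, 10, 3]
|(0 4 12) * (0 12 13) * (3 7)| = 6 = |(0 4 13)(3 7)|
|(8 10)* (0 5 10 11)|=5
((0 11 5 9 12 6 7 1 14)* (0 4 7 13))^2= (0 5 12 13 11 9 6)(1 4)(7 14)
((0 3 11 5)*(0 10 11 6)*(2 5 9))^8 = ((0 3 6)(2 5 10 11 9))^8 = (0 6 3)(2 11 5 9 10)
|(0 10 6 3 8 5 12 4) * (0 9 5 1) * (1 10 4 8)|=|(0 4 9 5 12 8 10 6 3 1)|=10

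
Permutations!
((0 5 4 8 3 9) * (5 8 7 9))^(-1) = (0 9 7 4 5 3 8)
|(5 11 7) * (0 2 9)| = 3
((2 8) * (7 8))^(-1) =(2 8 7)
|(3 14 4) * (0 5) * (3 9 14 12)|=|(0 5)(3 12)(4 9 14)|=6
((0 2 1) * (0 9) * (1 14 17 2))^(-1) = (0 9 1)(2 17 14)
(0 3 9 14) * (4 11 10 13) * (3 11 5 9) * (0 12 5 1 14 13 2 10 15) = (0 11 15)(1 14 12 5 9 13 4)(2 10) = [11, 14, 10, 3, 1, 9, 6, 7, 8, 13, 2, 15, 5, 4, 12, 0]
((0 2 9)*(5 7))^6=((0 2 9)(5 7))^6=(9)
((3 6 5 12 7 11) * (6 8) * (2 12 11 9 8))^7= (2 11 6 9 12 3 5 8 7)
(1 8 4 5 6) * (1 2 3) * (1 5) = (1 8 4)(2 3 5 6) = [0, 8, 3, 5, 1, 6, 2, 7, 4]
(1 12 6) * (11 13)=[0, 12, 2, 3, 4, 5, 1, 7, 8, 9, 10, 13, 6, 11]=(1 12 6)(11 13)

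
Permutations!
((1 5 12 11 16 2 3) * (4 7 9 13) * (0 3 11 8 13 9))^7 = (0 4 8 5 3 7 13 12 1)(2 11 16) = ((0 3 1 5 12 8 13 4 7)(2 11 16))^7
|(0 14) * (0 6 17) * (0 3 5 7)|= |(0 14 6 17 3 5 7)|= 7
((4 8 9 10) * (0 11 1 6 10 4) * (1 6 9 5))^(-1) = ((0 11 6 10)(1 9 4 8 5))^(-1) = (0 10 6 11)(1 5 8 4 9)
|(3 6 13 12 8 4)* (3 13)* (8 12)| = |(3 6)(4 13 8)| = 6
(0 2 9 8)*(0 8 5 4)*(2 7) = (0 7 2 9 5 4) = [7, 1, 9, 3, 0, 4, 6, 2, 8, 5]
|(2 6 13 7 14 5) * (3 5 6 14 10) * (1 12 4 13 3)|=30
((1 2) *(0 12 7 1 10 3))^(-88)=((0 12 7 1 2 10 3))^(-88)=(0 1 3 7 10 12 2)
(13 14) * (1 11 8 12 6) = (1 11 8 12 6)(13 14) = [0, 11, 2, 3, 4, 5, 1, 7, 12, 9, 10, 8, 6, 14, 13]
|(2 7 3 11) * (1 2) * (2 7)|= 4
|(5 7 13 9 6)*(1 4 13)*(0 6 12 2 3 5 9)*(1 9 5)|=11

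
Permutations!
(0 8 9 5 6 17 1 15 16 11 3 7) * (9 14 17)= (0 8 14 17 1 15 16 11 3 7)(5 6 9)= [8, 15, 2, 7, 4, 6, 9, 0, 14, 5, 10, 3, 12, 13, 17, 16, 11, 1]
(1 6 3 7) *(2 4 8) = (1 6 3 7)(2 4 8) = [0, 6, 4, 7, 8, 5, 3, 1, 2]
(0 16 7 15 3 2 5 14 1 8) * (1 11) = (0 16 7 15 3 2 5 14 11 1 8) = [16, 8, 5, 2, 4, 14, 6, 15, 0, 9, 10, 1, 12, 13, 11, 3, 7]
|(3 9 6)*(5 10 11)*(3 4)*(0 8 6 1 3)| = 12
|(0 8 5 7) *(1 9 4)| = |(0 8 5 7)(1 9 4)| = 12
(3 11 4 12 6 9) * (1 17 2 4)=[0, 17, 4, 11, 12, 5, 9, 7, 8, 3, 10, 1, 6, 13, 14, 15, 16, 2]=(1 17 2 4 12 6 9 3 11)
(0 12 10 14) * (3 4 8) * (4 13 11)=(0 12 10 14)(3 13 11 4 8)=[12, 1, 2, 13, 8, 5, 6, 7, 3, 9, 14, 4, 10, 11, 0]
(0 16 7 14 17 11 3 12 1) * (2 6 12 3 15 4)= (0 16 7 14 17 11 15 4 2 6 12 1)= [16, 0, 6, 3, 2, 5, 12, 14, 8, 9, 10, 15, 1, 13, 17, 4, 7, 11]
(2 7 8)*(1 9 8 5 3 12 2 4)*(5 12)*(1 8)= (1 9)(2 7 12)(3 5)(4 8)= [0, 9, 7, 5, 8, 3, 6, 12, 4, 1, 10, 11, 2]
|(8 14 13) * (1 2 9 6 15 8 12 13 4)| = |(1 2 9 6 15 8 14 4)(12 13)| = 8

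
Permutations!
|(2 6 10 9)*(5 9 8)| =|(2 6 10 8 5 9)| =6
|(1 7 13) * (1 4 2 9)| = 6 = |(1 7 13 4 2 9)|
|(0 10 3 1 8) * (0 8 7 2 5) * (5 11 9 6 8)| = 11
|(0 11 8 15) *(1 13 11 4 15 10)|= 15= |(0 4 15)(1 13 11 8 10)|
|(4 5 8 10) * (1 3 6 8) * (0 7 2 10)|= 10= |(0 7 2 10 4 5 1 3 6 8)|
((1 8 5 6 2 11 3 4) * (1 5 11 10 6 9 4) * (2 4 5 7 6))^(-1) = (1 3 11 8)(2 10)(4 6 7)(5 9)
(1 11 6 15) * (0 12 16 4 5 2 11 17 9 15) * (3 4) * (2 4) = (0 12 16 3 2 11 6)(1 17 9 15)(4 5) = [12, 17, 11, 2, 5, 4, 0, 7, 8, 15, 10, 6, 16, 13, 14, 1, 3, 9]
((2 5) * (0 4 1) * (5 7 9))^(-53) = ((0 4 1)(2 7 9 5))^(-53) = (0 4 1)(2 5 9 7)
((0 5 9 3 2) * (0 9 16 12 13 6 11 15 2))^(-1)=((0 5 16 12 13 6 11 15 2 9 3))^(-1)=(0 3 9 2 15 11 6 13 12 16 5)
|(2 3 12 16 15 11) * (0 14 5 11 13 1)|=|(0 14 5 11 2 3 12 16 15 13 1)|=11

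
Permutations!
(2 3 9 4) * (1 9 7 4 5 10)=(1 9 5 10)(2 3 7 4)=[0, 9, 3, 7, 2, 10, 6, 4, 8, 5, 1]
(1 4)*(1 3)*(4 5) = [0, 5, 2, 1, 3, 4] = (1 5 4 3)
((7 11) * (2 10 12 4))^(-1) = (2 4 12 10)(7 11)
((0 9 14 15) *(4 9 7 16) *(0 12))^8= ((0 7 16 4 9 14 15 12))^8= (16)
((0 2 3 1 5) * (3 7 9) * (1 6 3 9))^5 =((9)(0 2 7 1 5)(3 6))^5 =(9)(3 6)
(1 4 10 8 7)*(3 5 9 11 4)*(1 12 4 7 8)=(1 3 5 9 11 7 12 4 10)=[0, 3, 2, 5, 10, 9, 6, 12, 8, 11, 1, 7, 4]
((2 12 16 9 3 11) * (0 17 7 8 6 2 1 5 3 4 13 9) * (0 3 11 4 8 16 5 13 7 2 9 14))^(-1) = ((0 17 2 12 5 11 1 13 14)(3 4 7 16)(6 9 8))^(-1) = (0 14 13 1 11 5 12 2 17)(3 16 7 4)(6 8 9)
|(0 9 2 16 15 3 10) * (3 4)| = 8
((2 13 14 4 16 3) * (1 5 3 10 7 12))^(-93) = (1 4 5 16 3 10 2 7 13 12 14)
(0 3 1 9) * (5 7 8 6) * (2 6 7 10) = (0 3 1 9)(2 6 5 10)(7 8) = [3, 9, 6, 1, 4, 10, 5, 8, 7, 0, 2]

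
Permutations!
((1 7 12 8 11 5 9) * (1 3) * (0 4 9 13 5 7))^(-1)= (0 1 3 9 4)(5 13)(7 11 8 12)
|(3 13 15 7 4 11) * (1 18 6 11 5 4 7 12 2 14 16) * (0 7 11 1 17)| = 66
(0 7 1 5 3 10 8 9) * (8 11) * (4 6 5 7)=[4, 7, 2, 10, 6, 3, 5, 1, 9, 0, 11, 8]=(0 4 6 5 3 10 11 8 9)(1 7)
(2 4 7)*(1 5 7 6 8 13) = [0, 5, 4, 3, 6, 7, 8, 2, 13, 9, 10, 11, 12, 1] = (1 5 7 2 4 6 8 13)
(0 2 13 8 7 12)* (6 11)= [2, 1, 13, 3, 4, 5, 11, 12, 7, 9, 10, 6, 0, 8]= (0 2 13 8 7 12)(6 11)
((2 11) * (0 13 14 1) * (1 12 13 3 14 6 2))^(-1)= ((0 3 14 12 13 6 2 11 1))^(-1)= (0 1 11 2 6 13 12 14 3)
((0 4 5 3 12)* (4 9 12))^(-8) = (0 9 12)(3 4 5)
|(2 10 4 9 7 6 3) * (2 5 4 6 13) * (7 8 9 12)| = 18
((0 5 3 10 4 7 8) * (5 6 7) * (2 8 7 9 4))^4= ((0 6 9 4 5 3 10 2 8))^4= (0 5 8 4 2 9 10 6 3)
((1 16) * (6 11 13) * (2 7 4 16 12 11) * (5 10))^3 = (1 13 7)(2 16 11)(4 12 6)(5 10)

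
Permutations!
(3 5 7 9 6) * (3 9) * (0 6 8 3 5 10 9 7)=(0 6 7 5)(3 10 9 8)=[6, 1, 2, 10, 4, 0, 7, 5, 3, 8, 9]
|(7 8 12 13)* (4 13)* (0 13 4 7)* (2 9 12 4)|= 6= |(0 13)(2 9 12 7 8 4)|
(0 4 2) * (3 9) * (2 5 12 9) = (0 4 5 12 9 3 2) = [4, 1, 0, 2, 5, 12, 6, 7, 8, 3, 10, 11, 9]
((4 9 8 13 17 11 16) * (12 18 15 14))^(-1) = (4 16 11 17 13 8 9)(12 14 15 18)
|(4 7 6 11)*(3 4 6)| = |(3 4 7)(6 11)| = 6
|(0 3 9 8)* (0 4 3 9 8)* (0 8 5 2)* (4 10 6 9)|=20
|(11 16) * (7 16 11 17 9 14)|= |(7 16 17 9 14)|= 5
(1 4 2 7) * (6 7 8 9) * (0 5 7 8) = (0 5 7 1 4 2)(6 8 9) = [5, 4, 0, 3, 2, 7, 8, 1, 9, 6]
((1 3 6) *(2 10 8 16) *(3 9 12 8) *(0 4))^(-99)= (16)(0 4)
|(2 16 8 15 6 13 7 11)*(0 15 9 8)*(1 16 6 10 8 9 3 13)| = 12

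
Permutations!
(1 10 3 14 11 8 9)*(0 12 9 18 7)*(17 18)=[12, 10, 2, 14, 4, 5, 6, 0, 17, 1, 3, 8, 9, 13, 11, 15, 16, 18, 7]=(0 12 9 1 10 3 14 11 8 17 18 7)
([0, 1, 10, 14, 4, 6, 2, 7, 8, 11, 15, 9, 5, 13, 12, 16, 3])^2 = [0, 1, 15, 12, 4, 2, 10, 7, 8, 9, 16, 11, 6, 13, 5, 3, 14]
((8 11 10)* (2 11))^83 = ((2 11 10 8))^83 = (2 8 10 11)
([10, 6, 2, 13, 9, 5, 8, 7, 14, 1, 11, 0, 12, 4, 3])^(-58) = (0 11 10)(1 4 3 8)(6 9 13 14)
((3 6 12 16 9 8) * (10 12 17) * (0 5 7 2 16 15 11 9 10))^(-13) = (0 5 7 2 16 10 12 15 11 9 8 3 6 17)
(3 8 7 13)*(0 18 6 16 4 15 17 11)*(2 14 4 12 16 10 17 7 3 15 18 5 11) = (0 5 11)(2 14 4 18 6 10 17)(3 8)(7 13 15)(12 16) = [5, 1, 14, 8, 18, 11, 10, 13, 3, 9, 17, 0, 16, 15, 4, 7, 12, 2, 6]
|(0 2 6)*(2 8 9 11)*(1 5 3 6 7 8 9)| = 10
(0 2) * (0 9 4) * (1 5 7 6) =(0 2 9 4)(1 5 7 6) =[2, 5, 9, 3, 0, 7, 1, 6, 8, 4]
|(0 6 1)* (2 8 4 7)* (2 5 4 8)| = |(8)(0 6 1)(4 7 5)| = 3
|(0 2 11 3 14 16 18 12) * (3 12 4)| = 20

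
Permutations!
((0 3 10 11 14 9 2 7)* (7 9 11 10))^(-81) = (2 9)(11 14)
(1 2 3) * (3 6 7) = (1 2 6 7 3) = [0, 2, 6, 1, 4, 5, 7, 3]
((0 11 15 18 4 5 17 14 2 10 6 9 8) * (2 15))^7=((0 11 2 10 6 9 8)(4 5 17 14 15 18))^7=(4 5 17 14 15 18)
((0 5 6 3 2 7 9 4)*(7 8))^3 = (0 3 7)(2 9 5)(4 6 8)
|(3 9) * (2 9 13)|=4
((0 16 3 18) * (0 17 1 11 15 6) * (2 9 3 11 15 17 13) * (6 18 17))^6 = ((0 16 11 6)(1 15 18 13 2 9 3 17))^6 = (0 11)(1 3 2 18)(6 16)(9 13 15 17)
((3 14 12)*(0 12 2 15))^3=(0 14)(2 12)(3 15)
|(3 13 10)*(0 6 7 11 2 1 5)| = 21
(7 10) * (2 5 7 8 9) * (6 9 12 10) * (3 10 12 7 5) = (12)(2 3 10 8 7 6 9) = [0, 1, 3, 10, 4, 5, 9, 6, 7, 2, 8, 11, 12]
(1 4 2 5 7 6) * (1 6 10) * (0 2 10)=(0 2 5 7)(1 4 10)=[2, 4, 5, 3, 10, 7, 6, 0, 8, 9, 1]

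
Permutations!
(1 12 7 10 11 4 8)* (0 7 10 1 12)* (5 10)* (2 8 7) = [2, 0, 8, 3, 7, 10, 6, 1, 12, 9, 11, 4, 5] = (0 2 8 12 5 10 11 4 7 1)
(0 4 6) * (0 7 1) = [4, 0, 2, 3, 6, 5, 7, 1] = (0 4 6 7 1)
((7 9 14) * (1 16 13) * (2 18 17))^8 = ((1 16 13)(2 18 17)(7 9 14))^8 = (1 13 16)(2 17 18)(7 14 9)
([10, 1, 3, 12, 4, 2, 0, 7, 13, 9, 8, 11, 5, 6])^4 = (0 6 13 8 10)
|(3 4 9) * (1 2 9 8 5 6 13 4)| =20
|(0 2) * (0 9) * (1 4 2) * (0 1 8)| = 4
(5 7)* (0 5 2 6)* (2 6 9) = (0 5 7 6)(2 9) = [5, 1, 9, 3, 4, 7, 0, 6, 8, 2]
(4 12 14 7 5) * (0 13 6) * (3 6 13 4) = (0 4 12 14 7 5 3 6) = [4, 1, 2, 6, 12, 3, 0, 5, 8, 9, 10, 11, 14, 13, 7]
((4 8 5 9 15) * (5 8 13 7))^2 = (4 7 9)(5 15 13)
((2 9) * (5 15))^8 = ((2 9)(5 15))^8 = (15)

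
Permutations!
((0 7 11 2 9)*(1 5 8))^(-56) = (0 9 2 11 7)(1 5 8)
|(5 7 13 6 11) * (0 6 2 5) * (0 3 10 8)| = 12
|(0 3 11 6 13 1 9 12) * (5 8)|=|(0 3 11 6 13 1 9 12)(5 8)|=8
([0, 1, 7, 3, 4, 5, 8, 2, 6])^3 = [0, 1, 7, 3, 4, 5, 8, 2, 6]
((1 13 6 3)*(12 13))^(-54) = (1 12 13 6 3)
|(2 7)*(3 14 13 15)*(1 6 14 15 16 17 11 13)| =|(1 6 14)(2 7)(3 15)(11 13 16 17)| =12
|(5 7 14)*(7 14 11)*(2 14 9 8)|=|(2 14 5 9 8)(7 11)|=10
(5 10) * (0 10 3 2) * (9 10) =(0 9 10 5 3 2) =[9, 1, 0, 2, 4, 3, 6, 7, 8, 10, 5]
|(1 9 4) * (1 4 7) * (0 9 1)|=|(0 9 7)|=3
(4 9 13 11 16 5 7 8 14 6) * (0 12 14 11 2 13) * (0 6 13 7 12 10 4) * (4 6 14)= (0 10 6)(2 7 8 11 16 5 12 4 9 14 13)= [10, 1, 7, 3, 9, 12, 0, 8, 11, 14, 6, 16, 4, 2, 13, 15, 5]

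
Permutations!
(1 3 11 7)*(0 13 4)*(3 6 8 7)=(0 13 4)(1 6 8 7)(3 11)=[13, 6, 2, 11, 0, 5, 8, 1, 7, 9, 10, 3, 12, 4]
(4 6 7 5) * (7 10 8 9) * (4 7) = (4 6 10 8 9)(5 7) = [0, 1, 2, 3, 6, 7, 10, 5, 9, 4, 8]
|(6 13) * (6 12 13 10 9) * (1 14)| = 6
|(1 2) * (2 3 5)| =4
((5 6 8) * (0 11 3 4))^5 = (0 11 3 4)(5 8 6)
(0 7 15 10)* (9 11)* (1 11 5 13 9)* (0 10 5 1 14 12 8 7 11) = (0 11 14 12 8 7 15 5 13 9 1) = [11, 0, 2, 3, 4, 13, 6, 15, 7, 1, 10, 14, 8, 9, 12, 5]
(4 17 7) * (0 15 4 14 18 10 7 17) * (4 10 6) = (0 15 10 7 14 18 6 4) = [15, 1, 2, 3, 0, 5, 4, 14, 8, 9, 7, 11, 12, 13, 18, 10, 16, 17, 6]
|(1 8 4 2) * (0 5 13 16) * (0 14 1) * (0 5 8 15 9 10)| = |(0 8 4 2 5 13 16 14 1 15 9 10)| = 12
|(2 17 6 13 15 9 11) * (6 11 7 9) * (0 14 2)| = 30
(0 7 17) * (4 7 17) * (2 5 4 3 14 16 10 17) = (0 2 5 4 7 3 14 16 10 17) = [2, 1, 5, 14, 7, 4, 6, 3, 8, 9, 17, 11, 12, 13, 16, 15, 10, 0]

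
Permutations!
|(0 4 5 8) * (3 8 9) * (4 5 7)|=|(0 5 9 3 8)(4 7)|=10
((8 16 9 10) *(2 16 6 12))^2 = (2 9 8 12 16 10 6)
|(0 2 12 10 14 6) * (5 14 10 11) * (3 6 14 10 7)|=9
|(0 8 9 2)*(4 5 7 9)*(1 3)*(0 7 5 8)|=|(1 3)(2 7 9)(4 8)|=6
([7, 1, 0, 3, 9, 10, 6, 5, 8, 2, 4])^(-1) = [2, 1, 9, 3, 10, 7, 6, 0, 8, 4, 5]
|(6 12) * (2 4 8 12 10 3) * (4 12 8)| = 5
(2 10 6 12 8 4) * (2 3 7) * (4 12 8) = (2 10 6 8 12 4 3 7) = [0, 1, 10, 7, 3, 5, 8, 2, 12, 9, 6, 11, 4]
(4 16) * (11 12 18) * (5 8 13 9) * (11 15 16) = (4 11 12 18 15 16)(5 8 13 9) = [0, 1, 2, 3, 11, 8, 6, 7, 13, 5, 10, 12, 18, 9, 14, 16, 4, 17, 15]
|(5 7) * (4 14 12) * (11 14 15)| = 10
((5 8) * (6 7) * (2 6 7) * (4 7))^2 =(8)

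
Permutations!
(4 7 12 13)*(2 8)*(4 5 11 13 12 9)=[0, 1, 8, 3, 7, 11, 6, 9, 2, 4, 10, 13, 12, 5]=(2 8)(4 7 9)(5 11 13)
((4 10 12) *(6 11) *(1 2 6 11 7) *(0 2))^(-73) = (0 6 1 2 7)(4 12 10)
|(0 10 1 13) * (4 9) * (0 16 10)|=4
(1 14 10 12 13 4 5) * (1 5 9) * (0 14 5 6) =(0 14 10 12 13 4 9 1 5 6) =[14, 5, 2, 3, 9, 6, 0, 7, 8, 1, 12, 11, 13, 4, 10]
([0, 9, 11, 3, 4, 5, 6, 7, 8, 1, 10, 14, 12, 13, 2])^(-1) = (1 9)(2 14 11)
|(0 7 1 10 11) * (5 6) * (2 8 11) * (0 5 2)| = |(0 7 1 10)(2 8 11 5 6)| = 20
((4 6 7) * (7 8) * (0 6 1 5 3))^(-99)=(0 1 8 3 4 6 5 7)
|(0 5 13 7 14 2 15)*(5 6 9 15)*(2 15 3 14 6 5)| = |(0 5 13 7 6 9 3 14 15)| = 9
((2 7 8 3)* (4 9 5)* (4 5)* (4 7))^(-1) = (2 3 8 7 9 4)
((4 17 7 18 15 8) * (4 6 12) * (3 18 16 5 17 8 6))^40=(3 4 6 18 8 12 15)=((3 18 15 6 12 4 8)(5 17 7 16))^40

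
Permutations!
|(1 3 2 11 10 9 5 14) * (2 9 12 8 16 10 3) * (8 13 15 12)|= 21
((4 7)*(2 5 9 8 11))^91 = ((2 5 9 8 11)(4 7))^91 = (2 5 9 8 11)(4 7)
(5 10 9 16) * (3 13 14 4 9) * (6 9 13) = (3 6 9 16 5 10)(4 13 14) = [0, 1, 2, 6, 13, 10, 9, 7, 8, 16, 3, 11, 12, 14, 4, 15, 5]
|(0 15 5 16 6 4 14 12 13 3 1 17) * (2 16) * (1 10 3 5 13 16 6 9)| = 26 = |(0 15 13 5 2 6 4 14 12 16 9 1 17)(3 10)|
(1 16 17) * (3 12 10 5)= (1 16 17)(3 12 10 5)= [0, 16, 2, 12, 4, 3, 6, 7, 8, 9, 5, 11, 10, 13, 14, 15, 17, 1]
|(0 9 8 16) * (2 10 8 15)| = |(0 9 15 2 10 8 16)| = 7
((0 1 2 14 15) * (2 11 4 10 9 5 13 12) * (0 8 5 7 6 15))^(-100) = ((0 1 11 4 10 9 7 6 15 8 5 13 12 2 14))^(-100) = (0 9 5)(1 7 13)(2 4 15)(6 12 11)(8 14 10)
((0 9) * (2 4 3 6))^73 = (0 9)(2 4 3 6)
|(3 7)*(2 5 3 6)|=5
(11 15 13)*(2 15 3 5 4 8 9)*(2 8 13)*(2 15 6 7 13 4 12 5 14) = (15)(2 6 7 13 11 3 14)(5 12)(8 9) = [0, 1, 6, 14, 4, 12, 7, 13, 9, 8, 10, 3, 5, 11, 2, 15]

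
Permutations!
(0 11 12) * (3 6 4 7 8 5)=[11, 1, 2, 6, 7, 3, 4, 8, 5, 9, 10, 12, 0]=(0 11 12)(3 6 4 7 8 5)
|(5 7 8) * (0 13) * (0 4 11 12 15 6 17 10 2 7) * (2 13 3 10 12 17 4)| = 24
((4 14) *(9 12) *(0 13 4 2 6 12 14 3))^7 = (0 3 4 13)(2 12 14 6 9)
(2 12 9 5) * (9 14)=(2 12 14 9 5)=[0, 1, 12, 3, 4, 2, 6, 7, 8, 5, 10, 11, 14, 13, 9]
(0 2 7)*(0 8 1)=(0 2 7 8 1)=[2, 0, 7, 3, 4, 5, 6, 8, 1]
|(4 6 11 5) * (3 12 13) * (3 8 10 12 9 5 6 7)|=|(3 9 5 4 7)(6 11)(8 10 12 13)|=20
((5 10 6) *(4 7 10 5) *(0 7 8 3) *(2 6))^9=(0 7 10 2 6 4 8 3)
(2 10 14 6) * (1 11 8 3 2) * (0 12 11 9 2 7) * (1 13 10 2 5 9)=(0 12 11 8 3 7)(5 9)(6 13 10 14)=[12, 1, 2, 7, 4, 9, 13, 0, 3, 5, 14, 8, 11, 10, 6]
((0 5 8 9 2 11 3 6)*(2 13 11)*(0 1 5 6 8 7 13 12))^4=(0 7 8 6 13 9 1 11 12 5 3)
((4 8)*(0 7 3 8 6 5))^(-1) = ((0 7 3 8 4 6 5))^(-1) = (0 5 6 4 8 3 7)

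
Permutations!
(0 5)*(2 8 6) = (0 5)(2 8 6) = [5, 1, 8, 3, 4, 0, 2, 7, 6]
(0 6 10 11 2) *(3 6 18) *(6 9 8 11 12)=(0 18 3 9 8 11 2)(6 10 12)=[18, 1, 0, 9, 4, 5, 10, 7, 11, 8, 12, 2, 6, 13, 14, 15, 16, 17, 3]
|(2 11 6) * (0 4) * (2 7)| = 4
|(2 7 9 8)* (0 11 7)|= 6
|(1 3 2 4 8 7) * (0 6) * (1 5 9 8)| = 4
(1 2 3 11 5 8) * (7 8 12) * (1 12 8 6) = (1 2 3 11 5 8 12 7 6) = [0, 2, 3, 11, 4, 8, 1, 6, 12, 9, 10, 5, 7]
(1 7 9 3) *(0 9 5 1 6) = (0 9 3 6)(1 7 5) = [9, 7, 2, 6, 4, 1, 0, 5, 8, 3]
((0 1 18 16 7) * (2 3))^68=((0 1 18 16 7)(2 3))^68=(0 16 1 7 18)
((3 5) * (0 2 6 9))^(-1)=(0 9 6 2)(3 5)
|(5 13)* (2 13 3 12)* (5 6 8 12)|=|(2 13 6 8 12)(3 5)|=10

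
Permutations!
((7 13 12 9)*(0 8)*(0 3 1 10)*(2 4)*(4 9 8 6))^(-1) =(0 10 1 3 8 12 13 7 9 2 4 6)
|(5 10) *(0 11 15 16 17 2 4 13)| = 8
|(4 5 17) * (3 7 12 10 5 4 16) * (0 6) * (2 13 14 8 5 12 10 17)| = 30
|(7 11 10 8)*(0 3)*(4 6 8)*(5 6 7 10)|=|(0 3)(4 7 11 5 6 8 10)|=14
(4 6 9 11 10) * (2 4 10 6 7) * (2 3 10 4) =(3 10 4 7)(6 9 11) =[0, 1, 2, 10, 7, 5, 9, 3, 8, 11, 4, 6]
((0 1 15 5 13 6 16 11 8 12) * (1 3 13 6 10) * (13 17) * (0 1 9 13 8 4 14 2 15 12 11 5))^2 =((0 3 17 8 11 4 14 2 15)(1 12)(5 6 16)(9 13 10))^2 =(0 17 11 14 15 3 8 4 2)(5 16 6)(9 10 13)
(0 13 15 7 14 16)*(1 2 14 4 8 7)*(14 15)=[13, 2, 15, 3, 8, 5, 6, 4, 7, 9, 10, 11, 12, 14, 16, 1, 0]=(0 13 14 16)(1 2 15)(4 8 7)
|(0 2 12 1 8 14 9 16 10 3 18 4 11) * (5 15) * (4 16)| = |(0 2 12 1 8 14 9 4 11)(3 18 16 10)(5 15)| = 36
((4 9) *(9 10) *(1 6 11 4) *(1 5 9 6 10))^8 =(1 11 10 4 6)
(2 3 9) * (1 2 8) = (1 2 3 9 8) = [0, 2, 3, 9, 4, 5, 6, 7, 1, 8]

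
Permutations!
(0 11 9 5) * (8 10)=(0 11 9 5)(8 10)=[11, 1, 2, 3, 4, 0, 6, 7, 10, 5, 8, 9]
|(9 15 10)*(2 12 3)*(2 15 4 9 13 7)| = 14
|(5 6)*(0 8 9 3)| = 4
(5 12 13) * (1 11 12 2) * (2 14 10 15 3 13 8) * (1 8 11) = (2 8)(3 13 5 14 10 15)(11 12) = [0, 1, 8, 13, 4, 14, 6, 7, 2, 9, 15, 12, 11, 5, 10, 3]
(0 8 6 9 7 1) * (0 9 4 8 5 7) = (0 5 7 1 9)(4 8 6) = [5, 9, 2, 3, 8, 7, 4, 1, 6, 0]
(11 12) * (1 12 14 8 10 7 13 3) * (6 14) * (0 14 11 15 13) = (0 14 8 10 7)(1 12 15 13 3)(6 11) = [14, 12, 2, 1, 4, 5, 11, 0, 10, 9, 7, 6, 15, 3, 8, 13]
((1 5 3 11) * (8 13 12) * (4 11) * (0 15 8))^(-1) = (0 12 13 8 15)(1 11 4 3 5)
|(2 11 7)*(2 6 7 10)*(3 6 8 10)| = |(2 11 3 6 7 8 10)| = 7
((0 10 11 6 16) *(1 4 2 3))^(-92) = ((0 10 11 6 16)(1 4 2 3))^(-92) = (0 6 10 16 11)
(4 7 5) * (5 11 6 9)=(4 7 11 6 9 5)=[0, 1, 2, 3, 7, 4, 9, 11, 8, 5, 10, 6]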